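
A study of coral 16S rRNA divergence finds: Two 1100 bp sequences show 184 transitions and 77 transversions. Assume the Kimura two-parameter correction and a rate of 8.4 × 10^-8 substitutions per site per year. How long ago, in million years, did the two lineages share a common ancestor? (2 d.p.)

1.77

P = 184/1100 ≈ 0.167273 and Q = 77/1100 = 0.07.
Under the Kimura two-parameter model, d = −½ ln(1 − 2P − Q) − ¼ ln(1 − 2Q).
1 − 2P − Q = 0.595454, giving −½ ln(0.595454) = 0.259216.
1 − 2Q = 0.86, giving −¼ ln(0.86) = 0.037706.
d = 0.259216 + 0.037706 = 0.296922.
Under a molecular clock d = 2μt, so t = d/(2μ) = 0.296922 / (2 × 8.4 × 10^-8) = 1.77 million years.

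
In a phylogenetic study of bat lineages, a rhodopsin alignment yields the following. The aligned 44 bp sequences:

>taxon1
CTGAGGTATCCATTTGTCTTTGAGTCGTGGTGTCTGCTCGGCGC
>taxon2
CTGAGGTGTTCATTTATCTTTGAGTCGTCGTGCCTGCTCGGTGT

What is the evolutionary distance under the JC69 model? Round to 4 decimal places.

0.1788

The sequences differ at 7 of 44 sites (8, 10, 16, 29, 33, 42, 44), so p = 7/44 ≈ 0.159091.
d = −(3/4) ln(1 − 4p/3) = −0.75 ln(1 − 0.212121) = −0.75 ln(0.787879)
  = −0.75 × (-0.238411) = 0.178808 substitutions/site.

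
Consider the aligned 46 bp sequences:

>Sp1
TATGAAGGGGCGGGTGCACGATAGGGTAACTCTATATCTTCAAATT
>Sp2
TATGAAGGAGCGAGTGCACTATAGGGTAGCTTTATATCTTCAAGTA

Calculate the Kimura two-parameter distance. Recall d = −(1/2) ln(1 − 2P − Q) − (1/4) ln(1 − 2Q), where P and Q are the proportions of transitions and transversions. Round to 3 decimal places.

0.174

Of 46 sites, 5 differences are transitions and 2 are transversions, so P = 5/46 ≈ 0.108696 and Q = 2/46 ≈ 0.043478.
Under the Kimura two-parameter model, d = −½ ln(1 − 2P − Q) − ¼ ln(1 − 2Q).
1 − 2P − Q = 0.73913, giving −½ ln(0.73913) = 0.151141.
1 − 2Q = 0.913044, giving −¼ ln(0.913044) = 0.022743.
d = 0.151141 + 0.022743 = 0.173884.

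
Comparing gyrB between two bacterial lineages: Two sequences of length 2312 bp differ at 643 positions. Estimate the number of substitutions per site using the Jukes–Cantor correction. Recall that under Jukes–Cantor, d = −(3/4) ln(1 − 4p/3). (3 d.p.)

0.348

p = 643/2312 ≈ 0.278114.
d = −(3/4) ln(1 − 4p/3) = −0.75 ln(1 − 0.370819) = −0.75 ln(0.629181)
  = −0.75 × (-0.463336) = 0.347502 substitutions/site.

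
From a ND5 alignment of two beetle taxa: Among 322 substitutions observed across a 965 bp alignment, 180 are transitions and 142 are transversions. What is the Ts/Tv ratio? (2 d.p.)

1.27

R = 180/142 = 1.267605… ≈ 1.27 (to 2 d.p.).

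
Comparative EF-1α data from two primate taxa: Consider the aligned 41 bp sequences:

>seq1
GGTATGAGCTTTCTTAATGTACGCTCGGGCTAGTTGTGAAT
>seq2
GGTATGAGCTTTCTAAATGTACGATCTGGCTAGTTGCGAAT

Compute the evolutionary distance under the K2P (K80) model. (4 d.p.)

0.1046

Of 41 sites, 1 differences are transitions and 3 are transversions, so P = 1/41 ≈ 0.02439 and Q = 3/41 ≈ 0.073171.
Under the Kimura two-parameter model, d = −½ ln(1 − 2P − Q) − ¼ ln(1 − 2Q).
1 − 2P − Q = 0.878049, giving −½ ln(0.878049) = 0.065026.
1 − 2Q = 0.853658, giving −¼ ln(0.853658) = 0.039556.
d = 0.065026 + 0.039556 = 0.104582.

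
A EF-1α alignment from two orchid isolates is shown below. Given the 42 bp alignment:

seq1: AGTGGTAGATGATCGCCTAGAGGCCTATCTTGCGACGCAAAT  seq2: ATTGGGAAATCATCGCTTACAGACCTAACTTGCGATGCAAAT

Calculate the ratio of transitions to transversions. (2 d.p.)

0.80

Transitions are A↔G and C↔T; transversions are all other mismatches.
Transitions: 4. Transversions: 5.
R = 4/5 = 0.80.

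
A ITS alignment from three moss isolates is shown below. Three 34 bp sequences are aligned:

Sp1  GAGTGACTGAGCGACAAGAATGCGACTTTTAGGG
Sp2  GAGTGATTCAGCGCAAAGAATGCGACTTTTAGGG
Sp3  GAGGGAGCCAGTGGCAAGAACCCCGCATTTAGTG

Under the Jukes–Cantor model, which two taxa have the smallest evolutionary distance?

Sp1–Sp2: 4/34 differ, p = 0.118, d = 0.128.
Sp1–Sp3: 12/34 differ, p = 0.353, d = 0.477.
Sp2–Sp3: 12/34 differ, p = 0.353, d = 0.477.
The smallest distance is between Sp1 and Sp2.

Sp1 and Sp2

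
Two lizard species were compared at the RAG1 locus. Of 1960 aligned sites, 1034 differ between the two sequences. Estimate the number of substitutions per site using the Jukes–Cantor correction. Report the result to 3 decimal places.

0.912

p = 1034/1960 ≈ 0.527551.
d = −(3/4) ln(1 − 4p/3) = −0.75 ln(1 − 0.703401) = −0.75 ln(0.296599)
  = −0.75 × (-1.215374) = 0.911531 substitutions/site.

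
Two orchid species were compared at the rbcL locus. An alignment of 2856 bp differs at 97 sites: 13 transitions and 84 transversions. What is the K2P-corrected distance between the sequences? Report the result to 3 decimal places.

P = 13/2856 ≈ 0.004552 and Q = 84/2856 ≈ 0.029412.
Under the Kimura two-parameter model, d = −½ ln(1 − 2P − Q) − ¼ ln(1 − 2Q).
1 − 2P − Q = 0.961484, giving −½ ln(0.961484) = 0.019639.
1 − 2Q = 0.941176, giving −¼ ln(0.941176) = 0.015156.
d = 0.019639 + 0.015156 = 0.034795.

0.035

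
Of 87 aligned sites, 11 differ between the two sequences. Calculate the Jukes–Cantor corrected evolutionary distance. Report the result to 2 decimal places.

p = 11/87 ≈ 0.126437.
d = −(3/4) ln(1 − 4p/3) = −0.75 ln(1 − 0.168583) = −0.75 ln(0.831417)
  = −0.75 × (-0.184624) = 0.138468 substitutions/site.

0.14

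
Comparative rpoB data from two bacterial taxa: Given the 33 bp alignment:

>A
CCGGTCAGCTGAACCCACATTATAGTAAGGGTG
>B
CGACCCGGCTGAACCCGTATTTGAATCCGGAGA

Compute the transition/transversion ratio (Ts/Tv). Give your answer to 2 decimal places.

Transitions are A↔G and C↔T; transversions are all other mismatches.
Transitions: 8. Transversions: 7.
R = 8/7 = 1.142857… ≈ 1.14 (to 2 d.p.).

1.14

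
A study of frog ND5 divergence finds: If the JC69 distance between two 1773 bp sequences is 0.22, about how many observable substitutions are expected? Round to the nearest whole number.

338

Invert JC69: p = (3/4)(1 − e^(−4d/3)) = 0.75 × (1 − e^(-0.293333)) = 0.75 × (1 − 0.745774) = 0.190670.
Expected differing sites = pL ≈ 0.190670 × 1773 = 338.05791 ≈ 338.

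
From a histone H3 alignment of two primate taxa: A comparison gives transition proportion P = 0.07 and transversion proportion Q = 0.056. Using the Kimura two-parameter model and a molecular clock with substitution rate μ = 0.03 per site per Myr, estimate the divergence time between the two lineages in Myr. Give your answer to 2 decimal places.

2.31

Under the Kimura two-parameter model, d = −½ ln(1 − 2P − Q) − ¼ ln(1 − 2Q).
1 − 2P − Q = 0.804, giving −½ ln(0.804) = 0.109078.
1 − 2Q = 0.888, giving −¼ ln(0.888) = 0.029696.
d = 0.109078 + 0.029696 = 0.138774.
Under a molecular clock d = 2μt, so t = d/(2μ) = 0.138774 / (2 × 0.03) = 2.31 Myr.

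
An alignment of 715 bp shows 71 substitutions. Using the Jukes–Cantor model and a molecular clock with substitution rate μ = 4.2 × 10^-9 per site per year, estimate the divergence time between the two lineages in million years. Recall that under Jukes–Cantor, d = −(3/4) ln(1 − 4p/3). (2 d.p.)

12.68

p = 71/715 ≈ 0.099301.
d = −(3/4) ln(1 − 4p/3) = −0.75 ln(1 − 0.132401) = −0.75 ln(0.867599)
  = −0.75 × (-0.142026) = 0.106520 substitutions/site.
Under a molecular clock d = 2μt, so t = d/(2μ) = 0.106520 / (2 × 4.2 × 10^-9) = 12.68 million years.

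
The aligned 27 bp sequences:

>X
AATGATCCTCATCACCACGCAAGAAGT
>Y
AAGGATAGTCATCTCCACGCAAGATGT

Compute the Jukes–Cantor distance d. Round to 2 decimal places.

The sequences differ at 5 of 27 sites (3, 7, 8, 14, 25), so p = 5/27 ≈ 0.185185.
d = −(3/4) ln(1 − 4p/3) = −0.75 ln(1 − 0.246913) = −0.75 ln(0.753087)
  = −0.75 × (-0.283575) = 0.212681 substitutions/site.

0.21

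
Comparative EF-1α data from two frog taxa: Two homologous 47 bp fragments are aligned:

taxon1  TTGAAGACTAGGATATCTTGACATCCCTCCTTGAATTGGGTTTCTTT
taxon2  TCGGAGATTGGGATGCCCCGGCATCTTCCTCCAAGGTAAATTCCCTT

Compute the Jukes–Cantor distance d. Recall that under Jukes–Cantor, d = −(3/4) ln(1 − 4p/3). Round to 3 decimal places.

0.793

The sequences differ at 23 of 47 sites, so p = 23/47 ≈ 0.489362.
d = −(3/4) ln(1 − 4p/3) = −0.75 ln(1 − 0.652483) = −0.75 ln(0.347517)
  = −0.75 × (-1.056942) = 0.792707 substitutions/site.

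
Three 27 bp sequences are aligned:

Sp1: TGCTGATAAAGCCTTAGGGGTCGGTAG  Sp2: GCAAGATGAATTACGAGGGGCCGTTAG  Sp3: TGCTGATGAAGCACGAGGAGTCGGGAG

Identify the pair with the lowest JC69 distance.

Sp1 and Sp3

Sp1–Sp2: 12/27 differ, p = 0.444, d = 0.673.
Sp1–Sp3: 6/27 differ, p = 0.222, d = 0.264.
Sp2–Sp3: 10/27 differ, p = 0.370, d = 0.511.
The smallest distance is between Sp1 and Sp3.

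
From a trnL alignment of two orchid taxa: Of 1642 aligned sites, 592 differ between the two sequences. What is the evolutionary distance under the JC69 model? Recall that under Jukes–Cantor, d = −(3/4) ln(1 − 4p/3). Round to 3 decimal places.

0.491

p = 592/1642 ≈ 0.360536.
d = −(3/4) ln(1 − 4p/3) = −0.75 ln(1 − 0.480715) = −0.75 ln(0.519285)
  = −0.75 × (-0.655302) = 0.491477 substitutions/site.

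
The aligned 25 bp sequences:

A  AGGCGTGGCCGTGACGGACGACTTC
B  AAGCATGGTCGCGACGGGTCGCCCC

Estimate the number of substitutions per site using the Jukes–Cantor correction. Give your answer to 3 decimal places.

0.572

The sequences differ at 10 of 25 sites (2, 5, 9, 12, 18, 19, 20, 21, 23, 24), so p = 10/25 = 0.4.
d = −(3/4) ln(1 − 4p/3) = −0.75 ln(1 − 0.533333) = −0.75 ln(0.466667)
  = −0.75 × (-0.762139) = 0.571604 substitutions/site.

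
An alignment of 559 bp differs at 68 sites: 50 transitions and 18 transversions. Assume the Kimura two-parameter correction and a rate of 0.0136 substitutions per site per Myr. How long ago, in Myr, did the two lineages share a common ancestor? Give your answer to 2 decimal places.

P = 50/559 ≈ 0.089445 and Q = 18/559 ≈ 0.0322.
Under the Kimura two-parameter model, d = −½ ln(1 − 2P − Q) − ¼ ln(1 − 2Q).
1 − 2P − Q = 0.78891, giving −½ ln(0.78891) = 0.118552.
1 − 2Q = 0.9356, giving −¼ ln(0.9356) = 0.016642.
d = 0.118552 + 0.016642 = 0.135194.
Under a molecular clock d = 2μt, so t = d/(2μ) = 0.135194 / (2 × 0.0136) = 4.97 Myr.

4.97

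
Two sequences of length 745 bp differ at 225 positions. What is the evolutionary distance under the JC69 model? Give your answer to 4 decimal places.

0.3865

p = 225/745 ≈ 0.302013.
d = −(3/4) ln(1 − 4p/3) = −0.75 ln(1 − 0.402684) = −0.75 ln(0.597316)
  = −0.75 × (-0.515309) = 0.386482 substitutions/site.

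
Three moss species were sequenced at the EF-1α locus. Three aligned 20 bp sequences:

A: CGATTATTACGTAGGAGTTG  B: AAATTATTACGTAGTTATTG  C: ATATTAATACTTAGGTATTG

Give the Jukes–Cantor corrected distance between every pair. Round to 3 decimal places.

A–B: 5/20 sites differ → p = 0.25, d = −0.75 ln(1 − 0.333333) = 0.304098 ≈ 0.304.
A–C: 6/20 sites differ → p = 0.3, d = −0.75 ln(1 − 0.4) = 0.383119 ≈ 0.383.
B–C: 4/20 sites differ → p = 0.2, d = −0.75 ln(1 − 0.266667) = 0.232617 ≈ 0.233.

d(A,B) = 0.304, d(A,C) = 0.383, d(B,C) = 0.233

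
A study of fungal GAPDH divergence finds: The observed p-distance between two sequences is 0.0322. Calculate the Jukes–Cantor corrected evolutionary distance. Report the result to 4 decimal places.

0.0329

d = −(3/4) ln(1 − 4p/3) = −0.75 ln(1 − 0.042933) = −0.75 ln(0.957067)
  = −0.75 × (-0.043882) = 0.032912 substitutions/site.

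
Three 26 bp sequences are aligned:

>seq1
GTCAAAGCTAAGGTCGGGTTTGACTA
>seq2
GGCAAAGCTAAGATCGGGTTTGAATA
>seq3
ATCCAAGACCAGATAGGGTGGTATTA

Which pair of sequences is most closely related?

seq1 and seq2

seq1–seq2: 3/26 differ, p = 0.115, d = 0.125.
seq1–seq3: 11/26 differ, p = 0.423, d = 0.623.
seq2–seq3: 11/26 differ, p = 0.423, d = 0.623.
The smallest distance is between seq1 and seq2.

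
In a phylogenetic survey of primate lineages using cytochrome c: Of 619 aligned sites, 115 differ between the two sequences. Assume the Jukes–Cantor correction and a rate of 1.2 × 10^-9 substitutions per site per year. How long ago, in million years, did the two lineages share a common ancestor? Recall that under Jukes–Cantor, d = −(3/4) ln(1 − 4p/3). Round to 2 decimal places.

88.95

p = 115/619 ≈ 0.185784.
d = −(3/4) ln(1 − 4p/3) = −0.75 ln(1 − 0.247712) = −0.75 ln(0.752288)
  = −0.75 × (-0.284636) = 0.213477 substitutions/site.
Under a molecular clock d = 2μt, so t = d/(2μ) = 0.213477 / (2 × 1.2 × 10^-9) = 88.95 million years.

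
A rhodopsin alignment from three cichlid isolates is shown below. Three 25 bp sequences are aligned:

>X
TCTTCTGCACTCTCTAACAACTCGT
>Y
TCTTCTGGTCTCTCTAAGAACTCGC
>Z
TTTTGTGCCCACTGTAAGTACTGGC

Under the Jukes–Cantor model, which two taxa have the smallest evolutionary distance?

X and Y

X–Y: 4/25 differ, p = 0.160, d = 0.180.
X–Z: 9/25 differ, p = 0.360, d = 0.490.
Y–Z: 8/25 differ, p = 0.320, d = 0.417.
The smallest distance is between X and Y.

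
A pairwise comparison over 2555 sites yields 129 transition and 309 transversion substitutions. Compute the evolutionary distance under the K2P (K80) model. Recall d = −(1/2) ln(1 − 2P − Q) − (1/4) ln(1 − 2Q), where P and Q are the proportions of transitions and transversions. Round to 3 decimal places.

0.195

P = 129/2555 ≈ 0.050489 and Q = 309/2555 ≈ 0.120939.
Under the Kimura two-parameter model, d = −½ ln(1 − 2P − Q) − ¼ ln(1 − 2Q).
1 − 2P − Q = 0.778083, giving −½ ln(0.778083) = 0.125461.
1 − 2Q = 0.758122, giving −¼ ln(0.758122) = 0.069228.
d = 0.125461 + 0.069228 = 0.194689.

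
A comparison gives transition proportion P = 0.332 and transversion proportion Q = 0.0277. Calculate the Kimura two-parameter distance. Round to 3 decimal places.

Under the Kimura two-parameter model, d = −½ ln(1 − 2P − Q) − ¼ ln(1 − 2Q).
1 − 2P − Q = 0.3083, giving −½ ln(0.3083) = 0.588341.
1 − 2Q = 0.9446, giving −¼ ln(0.9446) = 0.014248.
d = 0.588341 + 0.014248 = 0.602589.

0.603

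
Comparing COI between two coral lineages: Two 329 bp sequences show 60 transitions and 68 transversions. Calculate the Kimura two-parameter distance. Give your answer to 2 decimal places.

P = 60/329 ≈ 0.182371 and Q = 68/329 ≈ 0.206687.
Under the Kimura two-parameter model, d = −½ ln(1 − 2P − Q) − ¼ ln(1 − 2Q).
1 − 2P − Q = 0.428571, giving −½ ln(0.428571) = 0.423649.
1 − 2Q = 0.586626, giving −¼ ln(0.586626) = 0.133342.
d = 0.423649 + 0.133342 = 0.556991.

0.56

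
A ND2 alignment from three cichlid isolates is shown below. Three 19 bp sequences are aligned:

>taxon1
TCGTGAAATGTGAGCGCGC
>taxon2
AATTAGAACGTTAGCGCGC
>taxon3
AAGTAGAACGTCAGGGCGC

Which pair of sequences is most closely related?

taxon2 and taxon3

taxon1–taxon2: 7/19 differ, p = 0.368, d = 0.507.
taxon1–taxon3: 7/19 differ, p = 0.368, d = 0.507.
taxon2–taxon3: 3/19 differ, p = 0.158, d = 0.177.
The smallest distance is between taxon2 and taxon3.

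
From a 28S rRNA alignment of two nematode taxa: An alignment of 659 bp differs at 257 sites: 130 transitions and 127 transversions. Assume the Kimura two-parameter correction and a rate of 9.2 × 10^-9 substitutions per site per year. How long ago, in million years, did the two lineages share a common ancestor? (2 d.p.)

P = 130/659 ≈ 0.197269 and Q = 127/659 ≈ 0.192716.
Under the Kimura two-parameter model, d = −½ ln(1 − 2P − Q) − ¼ ln(1 − 2Q).
1 − 2P − Q = 0.412746, giving −½ ln(0.412746) = 0.442461.
1 − 2Q = 0.614568, giving −¼ ln(0.614568) = 0.121709.
d = 0.442461 + 0.121709 = 0.564170.
Under a molecular clock d = 2μt, so t = d/(2μ) = 0.564170 / (2 × 9.2 × 10^-9) = 30.66 million years.

30.66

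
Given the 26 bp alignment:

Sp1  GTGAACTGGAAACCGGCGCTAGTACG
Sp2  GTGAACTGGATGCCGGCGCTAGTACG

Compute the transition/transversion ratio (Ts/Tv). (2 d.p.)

1.00

Transitions are A↔G and C↔T; transversions are all other mismatches.
Transitions: 1. Transversions: 1.
R = 1/1 = 1.00.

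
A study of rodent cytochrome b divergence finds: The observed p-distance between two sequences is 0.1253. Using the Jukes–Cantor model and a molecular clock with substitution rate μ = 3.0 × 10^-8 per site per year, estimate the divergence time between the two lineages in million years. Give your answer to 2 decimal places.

2.29

d = −(3/4) ln(1 − 4p/3) = −0.75 ln(1 − 0.167067) = −0.75 ln(0.832933)
  = −0.75 × (-0.182802) = 0.137102 substitutions/site.
Under a molecular clock d = 2μt, so t = d/(2μ) = 0.137102 / (2 × 3.0 × 10^-8) = 2.29 million years.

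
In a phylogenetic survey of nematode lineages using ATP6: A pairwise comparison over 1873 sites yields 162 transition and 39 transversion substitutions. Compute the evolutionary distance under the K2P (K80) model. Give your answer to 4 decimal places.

P = 162/1873 ≈ 0.086492 and Q = 39/1873 ≈ 0.020822.
Under the Kimura two-parameter model, d = −½ ln(1 − 2P − Q) − ¼ ln(1 − 2Q).
1 − 2P − Q = 0.806194, giving −½ ln(0.806194) = 0.107715.
1 − 2Q = 0.958356, giving −¼ ln(0.958356) = 0.010634.
d = 0.107715 + 0.010634 = 0.118349.

0.1183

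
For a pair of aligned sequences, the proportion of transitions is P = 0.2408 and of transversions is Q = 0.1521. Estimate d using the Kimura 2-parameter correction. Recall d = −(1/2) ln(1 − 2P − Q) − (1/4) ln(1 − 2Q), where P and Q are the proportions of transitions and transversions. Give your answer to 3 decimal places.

0.593

Under the Kimura two-parameter model, d = −½ ln(1 − 2P − Q) − ¼ ln(1 − 2Q).
1 − 2P − Q = 0.3663, giving −½ ln(0.3663) = 0.502151.
1 − 2Q = 0.6958, giving −¼ ln(0.6958) = 0.090673.
d = 0.502151 + 0.090673 = 0.592824.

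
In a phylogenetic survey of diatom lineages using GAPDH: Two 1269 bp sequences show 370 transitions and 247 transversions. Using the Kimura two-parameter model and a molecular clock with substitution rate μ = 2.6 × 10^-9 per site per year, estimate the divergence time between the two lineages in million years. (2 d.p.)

168.33

P = 370/1269 ≈ 0.291568 and Q = 247/1269 ≈ 0.194641.
Under the Kimura two-parameter model, d = −½ ln(1 − 2P − Q) − ¼ ln(1 − 2Q).
1 − 2P − Q = 0.222223, giving −½ ln(0.222223) = 0.752037.
1 − 2Q = 0.610718, giving −¼ ln(0.610718) = 0.123280.
d = 0.752037 + 0.123280 = 0.875317.
Under a molecular clock d = 2μt, so t = d/(2μ) = 0.875317 / (2 × 2.6 × 10^-9) = 168.33 million years.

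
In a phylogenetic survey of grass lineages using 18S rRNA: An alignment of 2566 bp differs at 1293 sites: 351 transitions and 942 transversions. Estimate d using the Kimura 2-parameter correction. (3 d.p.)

P = 351/2566 ≈ 0.136789 and Q = 942/2566 ≈ 0.367108.
Under the Kimura two-parameter model, d = −½ ln(1 − 2P − Q) − ¼ ln(1 − 2Q).
1 − 2P − Q = 0.359314, giving −½ ln(0.359314) = 0.511779.
1 − 2Q = 0.265784, giving −¼ ln(0.265784) = 0.331268.
d = 0.511779 + 0.331268 = 0.843047.

0.843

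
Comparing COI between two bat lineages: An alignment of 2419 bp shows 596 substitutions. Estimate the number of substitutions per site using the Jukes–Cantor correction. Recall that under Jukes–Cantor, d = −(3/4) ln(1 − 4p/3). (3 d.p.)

p = 596/2419 ≈ 0.246383.
d = −(3/4) ln(1 − 4p/3) = −0.75 ln(1 − 0.328511) = −0.75 ln(0.671489)
  = −0.75 × (-0.398258) = 0.298694 substitutions/site.

0.299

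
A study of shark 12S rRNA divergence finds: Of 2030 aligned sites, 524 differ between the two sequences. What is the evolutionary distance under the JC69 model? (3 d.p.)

0.316

p = 524/2030 ≈ 0.258128.
d = −(3/4) ln(1 − 4p/3) = −0.75 ln(1 − 0.344171) = −0.75 ln(0.655829)
  = −0.75 × (-0.421855) = 0.316391 substitutions/site.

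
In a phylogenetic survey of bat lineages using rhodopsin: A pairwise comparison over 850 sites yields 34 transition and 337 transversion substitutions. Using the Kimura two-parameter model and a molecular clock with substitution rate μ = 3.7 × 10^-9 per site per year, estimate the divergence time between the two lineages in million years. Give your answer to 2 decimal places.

96.93

P = 34/850 = 0.04 and Q = 337/850 ≈ 0.396471.
Under the Kimura two-parameter model, d = −½ ln(1 − 2P − Q) − ¼ ln(1 − 2Q).
1 − 2P − Q = 0.523529, giving −½ ln(0.523529) = 0.323581.
1 − 2Q = 0.207058, giving −¼ ln(0.207058) = 0.393689.
d = 0.323581 + 0.393689 = 0.717270.
Under a molecular clock d = 2μt, so t = d/(2μ) = 0.717270 / (2 × 3.7 × 10^-9) = 96.93 million years.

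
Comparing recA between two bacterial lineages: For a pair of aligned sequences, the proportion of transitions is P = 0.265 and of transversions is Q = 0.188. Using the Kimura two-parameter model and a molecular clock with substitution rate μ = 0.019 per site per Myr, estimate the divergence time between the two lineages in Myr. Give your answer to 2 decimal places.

19.76

Under the Kimura two-parameter model, d = −½ ln(1 − 2P − Q) − ¼ ln(1 − 2Q).
1 − 2P − Q = 0.282, giving −½ ln(0.282) = 0.632924.
1 − 2Q = 0.624, giving −¼ ln(0.624) = 0.117901.
d = 0.632924 + 0.117901 = 0.750825.
Under a molecular clock d = 2μt, so t = d/(2μ) = 0.750825 / (2 × 0.019) = 19.76 Myr.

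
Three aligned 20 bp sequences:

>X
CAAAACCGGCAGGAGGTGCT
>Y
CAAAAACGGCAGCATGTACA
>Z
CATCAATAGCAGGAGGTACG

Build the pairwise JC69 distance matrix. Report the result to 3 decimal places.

d(X,Y) = 0.304, d(X,Z) = 0.471, d(Y,Z) = 0.471

X–Y: 5/20 sites differ → p = 0.25, d = −0.75 ln(1 − 0.333333) = 0.304098 ≈ 0.304.
X–Z: 7/20 sites differ → p = 0.35, d = −0.75 ln(1 − 0.466667) = 0.471457 ≈ 0.471.
Y–Z: 7/20 sites differ → p = 0.35, d = −0.75 ln(1 − 0.466667) = 0.471457 ≈ 0.471.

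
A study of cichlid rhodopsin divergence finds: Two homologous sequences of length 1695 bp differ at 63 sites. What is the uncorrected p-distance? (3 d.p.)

0.037

p = 63/1695 = 0.037168… ≈ 0.037 (to 3 d.p.).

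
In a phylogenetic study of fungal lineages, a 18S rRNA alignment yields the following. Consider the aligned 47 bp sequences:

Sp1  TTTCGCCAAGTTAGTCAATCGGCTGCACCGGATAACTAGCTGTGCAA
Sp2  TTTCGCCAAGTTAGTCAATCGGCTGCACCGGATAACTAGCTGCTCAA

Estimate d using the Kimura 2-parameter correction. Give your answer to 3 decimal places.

0.044

Of 47 sites, 1 differences are transitions and 1 are transversions, so P = 1/47 ≈ 0.021277 and Q = 1/47 ≈ 0.021277.
Under the Kimura two-parameter model, d = −½ ln(1 − 2P − Q) − ¼ ln(1 − 2Q).
1 − 2P − Q = 0.936169, giving −½ ln(0.936169) = 0.032980.
1 − 2Q = 0.957446, giving −¼ ln(0.957446) = 0.010871.
d = 0.032980 + 0.010871 = 0.043851.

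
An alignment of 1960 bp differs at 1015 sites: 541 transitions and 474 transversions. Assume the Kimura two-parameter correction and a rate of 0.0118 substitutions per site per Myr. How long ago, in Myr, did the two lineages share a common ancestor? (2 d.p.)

P = 541/1960 ≈ 0.27602 and Q = 474/1960 ≈ 0.241837.
Under the Kimura two-parameter model, d = −½ ln(1 − 2P − Q) − ¼ ln(1 − 2Q).
1 − 2P − Q = 0.206123, giving −½ ln(0.206123) = 0.789641.
1 − 2Q = 0.516326, giving −¼ ln(0.516326) = 0.165254.
d = 0.789641 + 0.165254 = 0.954895.
Under a molecular clock d = 2μt, so t = d/(2μ) = 0.954895 / (2 × 0.0118) = 40.46 Myr.

40.46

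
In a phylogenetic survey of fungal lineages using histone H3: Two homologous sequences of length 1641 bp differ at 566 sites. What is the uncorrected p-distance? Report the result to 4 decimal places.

p = 566/1641 = 0.344911… ≈ 0.3449 (to 4 d.p.).

0.3449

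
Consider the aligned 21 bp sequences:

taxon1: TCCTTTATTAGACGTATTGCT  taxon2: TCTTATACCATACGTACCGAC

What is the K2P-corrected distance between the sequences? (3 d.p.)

0.710

Of 21 sites, 6 differences are transitions and 3 are transversions, so P = 6/21 ≈ 0.285714 and Q = 3/21 ≈ 0.142857.
Under the Kimura two-parameter model, d = −½ ln(1 − 2P − Q) − ¼ ln(1 − 2Q).
1 − 2P − Q = 0.285715, giving −½ ln(0.285715) = 0.626380.
1 − 2Q = 0.714286, giving −¼ ln(0.714286) = 0.084118.
d = 0.626380 + 0.084118 = 0.710498.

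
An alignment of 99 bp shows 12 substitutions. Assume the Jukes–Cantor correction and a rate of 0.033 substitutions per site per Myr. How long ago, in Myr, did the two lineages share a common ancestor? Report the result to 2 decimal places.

p = 12/99 ≈ 0.121212.
d = −(3/4) ln(1 − 4p/3) = −0.75 ln(1 − 0.161616) = −0.75 ln(0.838384)
  = −0.75 × (-0.176279) = 0.132209 substitutions/site.
Under a molecular clock d = 2μt, so t = d/(2μ) = 0.132209 / (2 × 0.033) = 2.00 Myr.

2.00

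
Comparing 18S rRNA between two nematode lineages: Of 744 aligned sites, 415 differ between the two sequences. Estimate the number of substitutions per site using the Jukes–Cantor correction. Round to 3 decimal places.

1.021

p = 415/744 ≈ 0.557796.
d = −(3/4) ln(1 − 4p/3) = −0.75 ln(1 − 0.743728) = −0.75 ln(0.256272)
  = −0.75 × (-1.361516) = 1.021137 substitutions/site.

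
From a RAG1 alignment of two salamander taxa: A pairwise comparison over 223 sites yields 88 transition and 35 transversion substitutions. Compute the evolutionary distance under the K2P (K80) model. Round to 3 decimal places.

P = 88/223 ≈ 0.394619 and Q = 35/223 ≈ 0.156951.
Under the Kimura two-parameter model, d = −½ ln(1 − 2P − Q) − ¼ ln(1 − 2Q).
1 − 2P − Q = 0.053811, giving −½ ln(0.053811) = 1.461139.
1 − 2Q = 0.686098, giving −¼ ln(0.686098) = 0.094184.
d = 1.461139 + 0.094184 = 1.555323.

1.555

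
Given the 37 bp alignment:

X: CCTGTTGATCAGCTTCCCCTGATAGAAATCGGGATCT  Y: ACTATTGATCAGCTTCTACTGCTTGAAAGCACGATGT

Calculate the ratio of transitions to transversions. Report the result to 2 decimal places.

Transitions are A↔G and C↔T; transversions are all other mismatches.
Transitions: 3. Transversions: 7.
R = 3/7 = 0.428571… ≈ 0.43 (to 2 d.p.).

0.43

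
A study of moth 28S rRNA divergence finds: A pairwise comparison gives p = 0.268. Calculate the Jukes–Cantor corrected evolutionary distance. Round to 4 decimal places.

0.3316

d = −(3/4) ln(1 − 4p/3) = −0.75 ln(1 − 0.357333) = −0.75 ln(0.642667)
  = −0.75 × (-0.442129) = 0.331597 substitutions/site.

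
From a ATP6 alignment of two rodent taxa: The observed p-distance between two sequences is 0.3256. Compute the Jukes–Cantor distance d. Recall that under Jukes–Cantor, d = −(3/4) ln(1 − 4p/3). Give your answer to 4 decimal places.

0.4270

d = −(3/4) ln(1 − 4p/3) = −0.75 ln(1 − 0.434133) = −0.75 ln(0.565867)
  = −0.75 × (-0.569396) = 0.427047 substitutions/site.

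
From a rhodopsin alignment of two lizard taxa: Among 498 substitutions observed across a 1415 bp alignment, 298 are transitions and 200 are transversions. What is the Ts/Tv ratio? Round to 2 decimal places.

1.49

R = 298/200 = 1.49.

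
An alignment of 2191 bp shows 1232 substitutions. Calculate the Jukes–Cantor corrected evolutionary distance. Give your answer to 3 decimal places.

1.039

p = 1232/2191 ≈ 0.5623.
d = −(3/4) ln(1 − 4p/3) = −0.75 ln(1 − 0.749733) = −0.75 ln(0.250267)
  = −0.75 × (-1.385227) = 1.038920 substitutions/site.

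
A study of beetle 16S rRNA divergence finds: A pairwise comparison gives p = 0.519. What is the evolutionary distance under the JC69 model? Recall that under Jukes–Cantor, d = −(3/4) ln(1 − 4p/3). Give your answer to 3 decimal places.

0.883

d = −(3/4) ln(1 − 4p/3) = −0.75 ln(1 − 0.692) = −0.75 ln(0.308)
  = −0.75 × (-1.177655) = 0.883241 substitutions/site.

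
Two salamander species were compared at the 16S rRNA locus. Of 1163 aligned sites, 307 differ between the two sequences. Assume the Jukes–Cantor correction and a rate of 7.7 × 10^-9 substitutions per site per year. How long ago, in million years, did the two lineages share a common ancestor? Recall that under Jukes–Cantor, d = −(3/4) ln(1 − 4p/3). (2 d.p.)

p = 307/1163 ≈ 0.263972.
d = −(3/4) ln(1 − 4p/3) = −0.75 ln(1 − 0.351963) = −0.75 ln(0.648037)
  = −0.75 × (-0.433807) = 0.325355 substitutions/site.
Under a molecular clock d = 2μt, so t = d/(2μ) = 0.325355 / (2 × 7.7 × 10^-9) = 21.13 million years.

21.13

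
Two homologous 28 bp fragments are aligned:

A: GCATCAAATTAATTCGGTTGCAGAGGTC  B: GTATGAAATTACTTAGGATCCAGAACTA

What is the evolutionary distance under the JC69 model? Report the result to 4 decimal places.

0.4197

The sequences differ at 9 of 28 sites (2, 5, 12, 15, 18, 20, 25, 26, 28), so p = 9/28 ≈ 0.321429.
d = −(3/4) ln(1 − 4p/3) = −0.75 ln(1 − 0.428572) = −0.75 ln(0.571428)
  = −0.75 × (-0.559617) = 0.419713 substitutions/site.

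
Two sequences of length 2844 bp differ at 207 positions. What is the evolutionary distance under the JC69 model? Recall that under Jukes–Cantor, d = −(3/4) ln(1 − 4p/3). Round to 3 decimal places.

0.077

p = 207/2844 ≈ 0.072785.
d = −(3/4) ln(1 − 4p/3) = −0.75 ln(1 − 0.097047) = −0.75 ln(0.902953)
  = −0.75 × (-0.102085) = 0.076564 substitutions/site.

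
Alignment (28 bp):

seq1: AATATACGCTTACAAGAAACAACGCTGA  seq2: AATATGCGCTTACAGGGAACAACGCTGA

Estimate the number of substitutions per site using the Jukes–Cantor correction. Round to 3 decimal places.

0.116

The sequences differ at 3 of 28 sites (6, 15, 17), so p = 3/28 ≈ 0.107143.
d = −(3/4) ln(1 − 4p/3) = −0.75 ln(1 − 0.142857) = −0.75 ln(0.857143)
  = −0.75 × (-0.154151) = 0.115613 substitutions/site.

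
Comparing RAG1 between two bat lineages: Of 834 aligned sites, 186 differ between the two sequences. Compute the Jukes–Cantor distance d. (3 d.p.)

p = 186/834 ≈ 0.223022.
d = −(3/4) ln(1 − 4p/3) = −0.75 ln(1 − 0.297363) = −0.75 ln(0.702637)
  = −0.75 × (-0.352915) = 0.264686 substitutions/site.

0.265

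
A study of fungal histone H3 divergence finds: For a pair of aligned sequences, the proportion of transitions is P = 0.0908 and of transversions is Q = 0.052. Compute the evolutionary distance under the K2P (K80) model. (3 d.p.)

Under the Kimura two-parameter model, d = −½ ln(1 − 2P − Q) − ¼ ln(1 − 2Q).
1 − 2P − Q = 0.7664, giving −½ ln(0.7664) = 0.133026.
1 − 2Q = 0.896, giving −¼ ln(0.896) = 0.027454.
d = 0.133026 + 0.027454 = 0.160480.

0.160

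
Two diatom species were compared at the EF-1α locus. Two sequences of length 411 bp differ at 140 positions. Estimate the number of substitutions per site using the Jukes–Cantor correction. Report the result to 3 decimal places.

p = 140/411 ≈ 0.340633.
d = −(3/4) ln(1 − 4p/3) = −0.75 ln(1 − 0.454177) = −0.75 ln(0.545823)
  = −0.75 × (-0.605461) = 0.454096 substitutions/site.

0.454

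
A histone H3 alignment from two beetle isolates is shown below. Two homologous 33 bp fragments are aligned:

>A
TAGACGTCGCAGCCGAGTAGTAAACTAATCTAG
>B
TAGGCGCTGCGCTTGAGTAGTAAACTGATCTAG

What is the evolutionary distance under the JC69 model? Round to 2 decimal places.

0.29

The sequences differ at 8 of 33 sites (4, 7, 8, 11, 12, 13, 14, 27), so p = 8/33 ≈ 0.242424.
d = −(3/4) ln(1 − 4p/3) = −0.75 ln(1 − 0.323232) = −0.75 ln(0.676768)
  = −0.75 × (-0.390427) = 0.292820 substitutions/site.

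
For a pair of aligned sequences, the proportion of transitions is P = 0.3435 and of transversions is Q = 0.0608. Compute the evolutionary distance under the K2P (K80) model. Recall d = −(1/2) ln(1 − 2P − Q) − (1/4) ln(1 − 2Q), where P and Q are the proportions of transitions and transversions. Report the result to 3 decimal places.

Under the Kimura two-parameter model, d = −½ ln(1 − 2P − Q) − ¼ ln(1 − 2Q).
1 − 2P − Q = 0.2522, giving −½ ln(0.2522) = 0.688766.
1 − 2Q = 0.8784, giving −¼ ln(0.8784) = 0.032413.
d = 0.688766 + 0.032413 = 0.721179.

0.721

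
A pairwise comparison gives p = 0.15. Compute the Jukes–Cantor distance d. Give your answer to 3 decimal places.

0.167

d = −(3/4) ln(1 − 4p/3) = −0.75 ln(1 − 0.2) = −0.75 ln(0.8)
  = −0.75 × (-0.223144) = 0.167358 substitutions/site.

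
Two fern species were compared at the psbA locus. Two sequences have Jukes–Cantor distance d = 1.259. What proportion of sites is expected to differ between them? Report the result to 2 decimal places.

0.61

p = (3/4)(1 − e^(−4d/3)) = 0.75 × (1 − e^(-1.678667)) = 0.75 × (1 − 0.186623) = 0.610033.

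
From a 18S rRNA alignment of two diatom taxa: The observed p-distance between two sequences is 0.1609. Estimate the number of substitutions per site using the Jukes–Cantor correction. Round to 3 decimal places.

0.181

d = −(3/4) ln(1 − 4p/3) = −0.75 ln(1 − 0.214533) = −0.75 ln(0.785467)
  = −0.75 × (-0.241477) = 0.181108 substitutions/site.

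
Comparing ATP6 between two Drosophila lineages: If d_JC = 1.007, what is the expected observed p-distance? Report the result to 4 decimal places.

p = (3/4)(1 − e^(−4d/3)) = 0.75 × (1 − e^(-1.342667)) = 0.75 × (1 − 0.261148) = 0.554139.

0.5541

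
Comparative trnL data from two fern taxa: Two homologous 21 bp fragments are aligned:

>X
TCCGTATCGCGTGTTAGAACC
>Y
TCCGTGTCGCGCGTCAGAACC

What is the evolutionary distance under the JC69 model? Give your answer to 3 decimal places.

0.158

The sequences differ at 3 of 21 sites (6, 12, 15), so p = 3/21 ≈ 0.142857.
d = −(3/4) ln(1 − 4p/3) = −0.75 ln(1 − 0.190476) = −0.75 ln(0.809524)
  = −0.75 × (-0.211309) = 0.158482 substitutions/site.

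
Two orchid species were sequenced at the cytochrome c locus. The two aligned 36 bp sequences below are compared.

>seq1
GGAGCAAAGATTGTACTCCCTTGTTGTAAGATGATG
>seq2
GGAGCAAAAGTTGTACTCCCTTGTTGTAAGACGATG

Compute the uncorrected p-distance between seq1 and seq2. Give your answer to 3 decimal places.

0.083

The sequences differ at 3 of 36 positions (sites 9, 10, 32).
p = 3/36 = 0.083333… ≈ 0.083 (to 3 d.p.).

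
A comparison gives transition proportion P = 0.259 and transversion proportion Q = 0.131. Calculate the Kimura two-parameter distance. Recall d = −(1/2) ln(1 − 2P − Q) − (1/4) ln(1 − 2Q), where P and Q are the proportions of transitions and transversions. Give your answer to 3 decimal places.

0.599

Under the Kimura two-parameter model, d = −½ ln(1 − 2P − Q) − ¼ ln(1 − 2Q).
1 − 2P − Q = 0.351, giving −½ ln(0.351) = 0.523485.
1 − 2Q = 0.738, giving −¼ ln(0.738) = 0.075953.
d = 0.523485 + 0.075953 = 0.599438.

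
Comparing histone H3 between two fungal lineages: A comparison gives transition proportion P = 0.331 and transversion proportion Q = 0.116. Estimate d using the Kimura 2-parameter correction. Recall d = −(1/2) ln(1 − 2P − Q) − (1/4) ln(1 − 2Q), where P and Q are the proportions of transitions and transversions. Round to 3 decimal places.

Under the Kimura two-parameter model, d = −½ ln(1 − 2P − Q) − ¼ ln(1 − 2Q).
1 − 2P − Q = 0.222, giving −½ ln(0.222) = 0.752539.
1 − 2Q = 0.768, giving −¼ ln(0.768) = 0.065991.
d = 0.752539 + 0.065991 = 0.818530.

0.819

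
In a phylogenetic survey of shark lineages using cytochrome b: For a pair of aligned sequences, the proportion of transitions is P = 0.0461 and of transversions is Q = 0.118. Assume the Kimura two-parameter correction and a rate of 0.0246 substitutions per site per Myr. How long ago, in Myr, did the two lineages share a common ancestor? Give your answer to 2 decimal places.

Under the Kimura two-parameter model, d = −½ ln(1 − 2P − Q) − ¼ ln(1 − 2Q).
1 − 2P − Q = 0.7898, giving −½ ln(0.7898) = 0.117988.
1 − 2Q = 0.764, giving −¼ ln(0.764) = 0.067297.
d = 0.117988 + 0.067297 = 0.185285.
Under a molecular clock d = 2μt, so t = d/(2μ) = 0.185285 / (2 × 0.0246) = 3.77 Myr.

3.77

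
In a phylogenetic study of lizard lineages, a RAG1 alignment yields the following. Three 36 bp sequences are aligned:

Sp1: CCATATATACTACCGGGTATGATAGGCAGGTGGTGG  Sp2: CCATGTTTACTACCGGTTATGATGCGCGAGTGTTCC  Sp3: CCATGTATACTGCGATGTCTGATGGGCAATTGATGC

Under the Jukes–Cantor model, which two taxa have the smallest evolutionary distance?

Sp1 and Sp2

Sp1–Sp2: 10/36 differ, p = 0.278, d = 0.347.
Sp1–Sp3: 11/36 differ, p = 0.306, d = 0.392.
Sp2–Sp3: 12/36 differ, p = 0.333, d = 0.441.
The smallest distance is between Sp1 and Sp2.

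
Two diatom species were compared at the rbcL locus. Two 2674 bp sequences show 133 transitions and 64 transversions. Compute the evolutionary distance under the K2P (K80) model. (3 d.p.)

0.078

P = 133/2674 ≈ 0.049738 and Q = 64/2674 ≈ 0.023934.
Under the Kimura two-parameter model, d = −½ ln(1 − 2P − Q) − ¼ ln(1 − 2Q).
1 − 2P − Q = 0.87659, giving −½ ln(0.87659) = 0.065858.
1 − 2Q = 0.952132, giving −¼ ln(0.952132) = 0.012263.
d = 0.065858 + 0.012263 = 0.078121.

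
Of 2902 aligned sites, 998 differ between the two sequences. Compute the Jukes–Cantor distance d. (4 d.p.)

p = 998/2902 ≈ 0.343901.
d = −(3/4) ln(1 − 4p/3) = −0.75 ln(1 − 0.458535) = −0.75 ln(0.541465)
  = −0.75 × (-0.613477) = 0.460108 substitutions/site.

0.4601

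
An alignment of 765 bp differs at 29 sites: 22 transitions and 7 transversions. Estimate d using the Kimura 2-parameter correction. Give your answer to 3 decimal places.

P = 22/765 ≈ 0.028758 and Q = 7/765 ≈ 0.00915.
Under the Kimura two-parameter model, d = −½ ln(1 − 2P − Q) − ¼ ln(1 − 2Q).
1 − 2P − Q = 0.933334, giving −½ ln(0.933334) = 0.034496.
1 − 2Q = 0.9817, giving −¼ ln(0.9817) = 0.004617.
d = 0.034496 + 0.004617 = 0.039113.

0.039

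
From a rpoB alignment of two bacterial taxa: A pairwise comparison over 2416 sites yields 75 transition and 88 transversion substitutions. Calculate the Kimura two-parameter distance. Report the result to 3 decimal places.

0.071

P = 75/2416 ≈ 0.031043 and Q = 88/2416 ≈ 0.036424.
Under the Kimura two-parameter model, d = −½ ln(1 − 2P − Q) − ¼ ln(1 − 2Q).
1 − 2P − Q = 0.90149, giving −½ ln(0.90149) = 0.051853.
1 − 2Q = 0.927152, giving −¼ ln(0.927152) = 0.018909.
d = 0.051853 + 0.018909 = 0.070762.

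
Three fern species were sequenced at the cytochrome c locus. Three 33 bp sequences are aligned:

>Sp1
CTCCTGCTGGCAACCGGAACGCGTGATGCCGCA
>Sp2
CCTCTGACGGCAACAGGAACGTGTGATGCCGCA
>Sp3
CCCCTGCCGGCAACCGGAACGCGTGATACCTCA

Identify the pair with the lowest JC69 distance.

Sp1–Sp2: 6/33 differ, p = 0.182, d = 0.208.
Sp1–Sp3: 4/33 differ, p = 0.121, d = 0.132.
Sp2–Sp3: 6/33 differ, p = 0.182, d = 0.208.
The smallest distance is between Sp1 and Sp3.

Sp1 and Sp3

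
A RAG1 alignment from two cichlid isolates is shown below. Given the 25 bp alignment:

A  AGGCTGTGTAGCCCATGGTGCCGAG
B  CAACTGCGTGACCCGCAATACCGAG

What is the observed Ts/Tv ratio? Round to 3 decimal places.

Transitions are A↔G and C↔T; transversions are all other mismatches.
Transitions: 10. Transversions: 1.
R = 10/1 = 10.000.

10.000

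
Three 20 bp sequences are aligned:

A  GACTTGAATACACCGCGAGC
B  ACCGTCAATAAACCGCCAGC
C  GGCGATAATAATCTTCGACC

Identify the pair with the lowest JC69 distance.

A–B: 6/20 differ, p = 0.300, d = 0.383.
A–C: 9/20 differ, p = 0.450, d = 0.687.
B–C: 9/20 differ, p = 0.450, d = 0.687.
The smallest distance is between A and B.

A and B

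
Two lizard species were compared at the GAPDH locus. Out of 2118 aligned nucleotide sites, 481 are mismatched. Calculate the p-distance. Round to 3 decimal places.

p = 481/2118 = 0.227101… ≈ 0.227 (to 3 d.p.).

0.227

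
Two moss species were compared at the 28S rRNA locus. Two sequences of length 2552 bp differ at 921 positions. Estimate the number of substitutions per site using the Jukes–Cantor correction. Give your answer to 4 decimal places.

p = 921/2552 ≈ 0.360893.
d = −(3/4) ln(1 − 4p/3) = −0.75 ln(1 − 0.481191) = −0.75 ln(0.518809)
  = −0.75 × (-0.656219) = 0.492164 substitutions/site.

0.4922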